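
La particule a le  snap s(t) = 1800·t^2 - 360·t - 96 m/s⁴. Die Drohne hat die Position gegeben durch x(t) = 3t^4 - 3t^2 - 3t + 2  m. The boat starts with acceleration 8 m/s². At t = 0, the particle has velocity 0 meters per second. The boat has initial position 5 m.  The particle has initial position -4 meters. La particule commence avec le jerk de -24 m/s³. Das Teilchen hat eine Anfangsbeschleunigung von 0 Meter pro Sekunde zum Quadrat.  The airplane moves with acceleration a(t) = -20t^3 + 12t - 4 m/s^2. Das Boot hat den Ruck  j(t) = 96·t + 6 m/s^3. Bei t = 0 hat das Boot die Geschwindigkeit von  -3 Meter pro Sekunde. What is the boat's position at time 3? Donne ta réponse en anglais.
To find the answer, we compute 3 integrals of j(t) = 96·t + 6. The integral of jerk, with a(0) = 8, gives acceleration: a(t) = 48·t^2 + 6·t + 8. Integrating acceleration and using the initial condition v(0) = -3, we get v(t) = 16·t^3 + 3·t^2 + 8·t - 3. The integral of velocity is position. Using x(0) = 5, we get x(t) = 4·t^4 + t^3 + 4·t^2 - 3·t + 5. Using x(t) = 4·t^4 + t^3 + 4·t^2 - 3·t + 5 and substituting t = 3, we find x = 383.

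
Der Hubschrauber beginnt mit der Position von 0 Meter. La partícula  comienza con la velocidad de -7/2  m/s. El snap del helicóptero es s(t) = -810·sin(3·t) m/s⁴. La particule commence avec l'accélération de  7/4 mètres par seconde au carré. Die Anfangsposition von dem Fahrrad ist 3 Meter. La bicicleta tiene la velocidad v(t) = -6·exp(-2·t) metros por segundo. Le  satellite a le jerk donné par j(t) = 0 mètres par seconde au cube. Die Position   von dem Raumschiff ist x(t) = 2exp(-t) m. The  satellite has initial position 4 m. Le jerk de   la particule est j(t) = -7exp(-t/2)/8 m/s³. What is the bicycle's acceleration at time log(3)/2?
To solve this, we need to take 1 derivative of our velocity equation v(t) = -6·exp(-2·t). Differentiating velocity, we get acceleration: a(t) = 12·exp(-2·t). Using a(t) = 12·exp(-2·t) and substituting t = log(3)/2, we find a = 4.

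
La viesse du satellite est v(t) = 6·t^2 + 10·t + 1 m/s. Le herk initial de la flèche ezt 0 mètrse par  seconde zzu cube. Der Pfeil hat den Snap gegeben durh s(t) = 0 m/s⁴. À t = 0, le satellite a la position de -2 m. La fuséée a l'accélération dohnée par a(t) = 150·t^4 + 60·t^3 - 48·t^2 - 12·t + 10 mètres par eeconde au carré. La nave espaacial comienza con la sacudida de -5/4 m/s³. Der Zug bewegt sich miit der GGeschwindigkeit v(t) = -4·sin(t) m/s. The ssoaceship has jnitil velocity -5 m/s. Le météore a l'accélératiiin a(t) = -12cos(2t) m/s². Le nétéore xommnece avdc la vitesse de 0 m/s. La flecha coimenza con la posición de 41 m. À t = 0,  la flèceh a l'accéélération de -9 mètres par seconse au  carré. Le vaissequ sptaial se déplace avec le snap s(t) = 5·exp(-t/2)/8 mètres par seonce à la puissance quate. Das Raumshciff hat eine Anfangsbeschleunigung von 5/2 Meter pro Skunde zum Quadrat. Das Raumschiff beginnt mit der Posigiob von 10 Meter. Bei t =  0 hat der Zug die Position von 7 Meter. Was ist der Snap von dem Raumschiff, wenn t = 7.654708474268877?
Wir haben den Snap s(t) = 5·exp(-t/2)/8. Durch Einsetzen von t = 7.654708474268877: s(7.654708474268877) = 0.0136044563600516.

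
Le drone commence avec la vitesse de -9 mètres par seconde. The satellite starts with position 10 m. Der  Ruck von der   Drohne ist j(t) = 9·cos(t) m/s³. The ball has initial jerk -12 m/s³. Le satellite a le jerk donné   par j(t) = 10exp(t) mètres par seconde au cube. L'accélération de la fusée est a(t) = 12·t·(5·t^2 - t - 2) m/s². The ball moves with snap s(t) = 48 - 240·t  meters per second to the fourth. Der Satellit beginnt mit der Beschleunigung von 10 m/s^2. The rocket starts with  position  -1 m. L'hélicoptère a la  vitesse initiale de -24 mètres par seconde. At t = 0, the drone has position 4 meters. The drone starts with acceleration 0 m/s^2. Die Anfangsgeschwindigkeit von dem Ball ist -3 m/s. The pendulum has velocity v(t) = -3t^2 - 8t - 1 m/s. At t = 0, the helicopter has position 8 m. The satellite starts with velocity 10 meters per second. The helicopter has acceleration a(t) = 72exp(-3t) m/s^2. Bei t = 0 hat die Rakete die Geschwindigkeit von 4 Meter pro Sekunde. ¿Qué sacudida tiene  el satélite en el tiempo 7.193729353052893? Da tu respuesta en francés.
Nous avons le jerk j(t) = 10·exp(t). En substituant t = 7.193729353052893: j(7.193729353052893) = 13310.5794589083.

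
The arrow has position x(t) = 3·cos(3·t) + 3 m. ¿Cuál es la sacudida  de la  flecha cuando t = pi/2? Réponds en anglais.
Starting from position x(t) = 3·cos(3·t) + 3, we take 3 derivatives. Taking d/dt of x(t), we find v(t) = -9·sin(3·t). Taking d/dt of v(t), we find a(t) = -27·cos(3·t). The derivative of acceleration gives jerk: j(t) = 81·sin(3·t). From the given jerk equation j(t) = 81·sin(3·t), we substitute t = pi/2 to get j = -81.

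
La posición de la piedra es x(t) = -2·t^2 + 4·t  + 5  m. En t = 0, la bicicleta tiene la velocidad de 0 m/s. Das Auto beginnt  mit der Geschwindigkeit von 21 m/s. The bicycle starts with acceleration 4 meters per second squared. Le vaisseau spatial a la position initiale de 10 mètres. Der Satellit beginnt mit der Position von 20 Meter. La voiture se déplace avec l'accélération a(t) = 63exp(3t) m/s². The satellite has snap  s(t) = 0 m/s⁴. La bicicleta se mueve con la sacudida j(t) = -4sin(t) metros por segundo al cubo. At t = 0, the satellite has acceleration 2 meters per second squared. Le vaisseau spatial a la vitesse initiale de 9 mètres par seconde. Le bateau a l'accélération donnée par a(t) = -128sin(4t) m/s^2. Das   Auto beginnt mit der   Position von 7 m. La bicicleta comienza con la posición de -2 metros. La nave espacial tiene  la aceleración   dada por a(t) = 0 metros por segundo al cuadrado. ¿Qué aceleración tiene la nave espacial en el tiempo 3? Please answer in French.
Nous avons l'accélération a(t) = 0. En substituant t = 3: a(3) = 0.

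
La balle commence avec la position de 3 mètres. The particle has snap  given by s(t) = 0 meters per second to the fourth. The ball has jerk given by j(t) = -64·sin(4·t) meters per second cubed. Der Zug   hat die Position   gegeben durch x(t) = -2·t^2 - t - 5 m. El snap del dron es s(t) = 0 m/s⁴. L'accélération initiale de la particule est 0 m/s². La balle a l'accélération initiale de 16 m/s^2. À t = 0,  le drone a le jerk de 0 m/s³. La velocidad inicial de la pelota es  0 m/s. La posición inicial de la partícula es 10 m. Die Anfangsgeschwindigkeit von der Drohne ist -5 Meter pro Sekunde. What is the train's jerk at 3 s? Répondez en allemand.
Um dies zu lösen, müssen wir 3 Ableitungen unserer Gleichung für die Position x(t) = -2·t^2 - t - 5 nehmen. Mit d/dt von x(t) finden wir v(t) = -4·t - 1. Die Ableitung von der Geschwindigkeit ergibt die Beschleunigung: a(t) = -4. Die Ableitung von der Beschleunigung ergibt den Ruck: j(t) = 0. Aus der Gleichung für den Ruck j(t) = 0, setzen wir t = 3 ein und erhalten j = 0.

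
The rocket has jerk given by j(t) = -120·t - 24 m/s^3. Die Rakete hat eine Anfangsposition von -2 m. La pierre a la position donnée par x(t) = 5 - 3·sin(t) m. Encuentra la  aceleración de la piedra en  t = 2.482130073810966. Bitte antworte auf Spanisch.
Para resolver esto, necesitamos tomar 2 derivadas de nuestra ecuación de la posición x(t) = 5 - 3·sin(t). Derivando la posición, obtenemos la velocidad: v(t) = -3·cos(t). Derivando la velocidad, obtenemos la aceleración: a(t) = 3·sin(t). Tenemos la aceleración a(t) = 3·sin(t). Sustituyendo t = 2.482130073810966: a(2.482130073810966) = 1.83807661696122.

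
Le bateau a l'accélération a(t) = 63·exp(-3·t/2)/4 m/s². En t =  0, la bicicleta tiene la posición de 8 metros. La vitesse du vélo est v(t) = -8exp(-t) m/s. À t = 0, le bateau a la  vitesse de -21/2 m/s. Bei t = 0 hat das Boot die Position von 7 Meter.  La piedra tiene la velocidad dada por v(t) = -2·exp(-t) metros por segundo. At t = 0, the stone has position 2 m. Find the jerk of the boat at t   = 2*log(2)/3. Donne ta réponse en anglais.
To solve this, we need to take 1 derivative of our acceleration equation a(t) = 63·exp(-3·t/2)/4. Taking d/dt of a(t), we find j(t) = -189·exp(-3·t/2)/8. We have jerk j(t) = -189·exp(-3·t/2)/8. Substituting t = 2*log(2)/3: j(2*log(2)/3) = -189/16.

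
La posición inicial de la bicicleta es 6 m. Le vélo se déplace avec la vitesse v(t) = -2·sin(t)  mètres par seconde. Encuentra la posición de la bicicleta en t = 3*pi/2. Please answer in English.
Starting from velocity v(t) = -2·sin(t), we take 1 integral. Integrating velocity and using the initial condition x(0) = 6, we get x(t) = 2·cos(t) + 4. Using x(t) = 2·cos(t) + 4 and substituting t = 3*pi/2, we find x = 4.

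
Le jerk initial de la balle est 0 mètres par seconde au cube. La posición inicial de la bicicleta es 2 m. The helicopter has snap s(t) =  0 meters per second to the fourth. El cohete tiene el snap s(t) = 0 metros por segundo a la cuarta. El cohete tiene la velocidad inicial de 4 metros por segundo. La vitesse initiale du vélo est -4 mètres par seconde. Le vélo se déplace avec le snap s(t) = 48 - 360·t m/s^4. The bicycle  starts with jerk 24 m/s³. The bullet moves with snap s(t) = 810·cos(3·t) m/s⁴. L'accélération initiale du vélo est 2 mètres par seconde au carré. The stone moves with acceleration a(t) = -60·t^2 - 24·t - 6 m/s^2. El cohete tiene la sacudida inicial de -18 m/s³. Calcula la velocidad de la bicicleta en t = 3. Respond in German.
Um dies zu lösen, müssen wir 3 Integrale unserer Gleichung für den Snap s(t) = 48 - 360·t finden. Das Integral von dem Snap, mit j(0) = 24, ergibt den Ruck: j(t) = -180·t^2 + 48·t + 24. Mit ∫j(t)dt und Anwendung von a(0) = 2, finden wir a(t) = -60·t^3 + 24·t^2 + 24·t + 2. Das Integral von der Beschleunigung, mit v(0) = -4, ergibt die Geschwindigkeit: v(t) = -15·t^4 + 8·t^3 + 12·t^2 + 2·t - 4. Wir haben die Geschwindigkeit v(t) = -15·t^4 + 8·t^3 + 12·t^2 + 2·t - 4. Durch Einsetzen von t = 3: v(3) = -889.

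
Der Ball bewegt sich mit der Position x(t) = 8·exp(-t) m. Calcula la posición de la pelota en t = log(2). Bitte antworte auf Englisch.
From the given position equation x(t) = 8·exp(-t), we substitute t = log(2) to get x = 4.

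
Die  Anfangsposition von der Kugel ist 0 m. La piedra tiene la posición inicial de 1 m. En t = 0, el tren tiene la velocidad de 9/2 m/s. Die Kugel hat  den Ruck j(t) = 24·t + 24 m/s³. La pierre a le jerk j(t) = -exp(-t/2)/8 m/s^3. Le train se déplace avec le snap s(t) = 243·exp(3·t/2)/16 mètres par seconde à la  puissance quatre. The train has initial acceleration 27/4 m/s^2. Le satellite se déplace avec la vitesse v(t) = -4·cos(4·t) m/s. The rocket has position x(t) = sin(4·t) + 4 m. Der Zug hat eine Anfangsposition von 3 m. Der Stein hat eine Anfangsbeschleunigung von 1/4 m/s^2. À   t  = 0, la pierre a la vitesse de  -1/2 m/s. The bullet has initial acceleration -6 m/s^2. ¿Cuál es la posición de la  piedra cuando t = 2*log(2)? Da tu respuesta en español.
Necesitamos integrar nuestra ecuación de la sacudida j(t) = -exp(-t/2)/8 3 veces. Integrando la sacudida y usando la condición inicial a(0) = 1/4, obtenemos a(t) = exp(-t/2)/4. Integrando la aceleración y usando la condición inicial v(0) = -1/2, obtenemos v(t) = -exp(-t/2)/2. La antiderivada de la velocidad es la posición. Usando x(0) = 1, obtenemos x(t) = exp(-t/2). Usando x(t) = exp(-t/2) y sustituyendo t = 2*log(2), encontramos x = 1/2.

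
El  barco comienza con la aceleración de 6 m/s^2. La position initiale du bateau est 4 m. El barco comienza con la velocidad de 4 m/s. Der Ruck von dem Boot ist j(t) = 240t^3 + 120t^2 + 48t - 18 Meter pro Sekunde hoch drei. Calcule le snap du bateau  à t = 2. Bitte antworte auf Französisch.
En partant du jerk j(t) = 240·t^3 + 120·t^2 + 48·t - 18, nous prenons 1 dérivée. La dérivée du jerk donne le snap: s(t) = 720·t^2 + 240·t + 48. En utilisant s(t) = 720·t^2 + 240·t + 48 et en substituant t = 2, nous trouvons s = 3408.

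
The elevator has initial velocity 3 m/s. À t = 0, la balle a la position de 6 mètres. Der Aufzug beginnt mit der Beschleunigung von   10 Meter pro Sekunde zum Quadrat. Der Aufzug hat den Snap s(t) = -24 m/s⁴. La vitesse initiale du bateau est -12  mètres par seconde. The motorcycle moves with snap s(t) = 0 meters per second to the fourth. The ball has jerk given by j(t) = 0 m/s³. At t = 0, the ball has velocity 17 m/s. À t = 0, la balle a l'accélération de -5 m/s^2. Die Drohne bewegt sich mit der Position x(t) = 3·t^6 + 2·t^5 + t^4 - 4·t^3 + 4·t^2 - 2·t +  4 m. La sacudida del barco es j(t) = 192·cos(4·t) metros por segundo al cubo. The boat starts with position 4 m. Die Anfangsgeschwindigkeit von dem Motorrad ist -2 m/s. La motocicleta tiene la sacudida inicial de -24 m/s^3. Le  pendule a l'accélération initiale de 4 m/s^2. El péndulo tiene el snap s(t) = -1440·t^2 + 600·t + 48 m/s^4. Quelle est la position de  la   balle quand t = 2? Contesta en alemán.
Um dies zu lösen, müssen wir 3 Integrale unserer Gleichung für den Ruck j(t) = 0 finden. Das Integral von dem Ruck ist die Beschleunigung. Mit a(0) = -5 erhalten wir a(t) = -5. Die Stammfunktion von der Beschleunigung ist die Geschwindigkeit. Mit v(0) = 17 erhalten wir v(t) = 17 - 5·t. Die Stammfunktion von der Geschwindigkeit ist die Position. Mit x(0) = 6 erhalten wir x(t) = -5·t^2/2 + 17·t + 6. Wir haben die Position x(t) = -5·t^2/2 + 17·t + 6. Durch Einsetzen von t = 2: x(2) = 30.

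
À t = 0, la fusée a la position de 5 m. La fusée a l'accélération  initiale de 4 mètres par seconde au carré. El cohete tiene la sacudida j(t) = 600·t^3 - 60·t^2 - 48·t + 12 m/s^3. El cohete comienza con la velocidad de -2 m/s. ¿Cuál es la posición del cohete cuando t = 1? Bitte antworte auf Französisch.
Nous devons intégrer notre équation du jerk j(t) = 600·t^3 - 60·t^2 - 48·t + 12 3 fois. En intégrant le jerk et en utilisant la condition initiale a(0) = 4, nous obtenons a(t) = 150·t^4 - 20·t^3 - 24·t^2 + 12·t + 4. L'intégrale de l'accélération, avec v(0) = -2, donne la vitesse: v(t) = 30·t^5 - 5·t^4 - 8·t^3 + 6·t^2 + 4·t - 2. L'intégrale de la vitesse, avec x(0) = 5, donne la position: x(t) = 5·t^6 - t^5 - 2·t^4 + 2·t^3 + 2·t^2 - 2·t + 5. De l'équation de la position x(t) = 5·t^6 - t^5 - 2·t^4 + 2·t^3 + 2·t^2 - 2·t + 5, nous substituons t = 1 pour obtenir x = 9.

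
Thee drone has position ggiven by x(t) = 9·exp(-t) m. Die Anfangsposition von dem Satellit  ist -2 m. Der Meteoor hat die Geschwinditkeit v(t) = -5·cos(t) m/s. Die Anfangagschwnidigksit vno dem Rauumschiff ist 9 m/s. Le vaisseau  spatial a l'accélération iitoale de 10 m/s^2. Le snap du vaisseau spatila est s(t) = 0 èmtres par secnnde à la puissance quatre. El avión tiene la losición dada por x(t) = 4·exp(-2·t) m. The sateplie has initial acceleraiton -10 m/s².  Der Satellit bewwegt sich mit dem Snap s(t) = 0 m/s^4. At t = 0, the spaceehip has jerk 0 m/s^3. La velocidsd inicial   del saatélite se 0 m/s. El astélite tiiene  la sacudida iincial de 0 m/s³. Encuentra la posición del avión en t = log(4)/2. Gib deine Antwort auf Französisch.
En utilisant x(t) = 4·exp(-2·t) et en substituant t = log(4)/2, nous trouvons x = 1.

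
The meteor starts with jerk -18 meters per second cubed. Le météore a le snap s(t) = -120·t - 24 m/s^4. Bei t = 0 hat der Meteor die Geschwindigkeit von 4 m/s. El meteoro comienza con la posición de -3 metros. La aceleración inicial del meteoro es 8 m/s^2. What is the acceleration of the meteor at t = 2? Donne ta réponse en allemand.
Wir müssen die Stammfunktion unserer Gleichung für den Snap s(t) = -120·t - 24 2-mal finden. Das Integral von dem Snap, mit j(0) = -18, ergibt den Ruck: j(t) = -60·t^2 - 24·t - 18. Mit ∫j(t)dt und Anwendung von a(0) = 8, finden wir a(t) = -20·t^3 - 12·t^2 - 18·t + 8. Aus der Gleichung für die Beschleunigung a(t) = -20·t^3 - 12·t^2 - 18·t + 8, setzen wir t = 2 ein und erhalten a = -236.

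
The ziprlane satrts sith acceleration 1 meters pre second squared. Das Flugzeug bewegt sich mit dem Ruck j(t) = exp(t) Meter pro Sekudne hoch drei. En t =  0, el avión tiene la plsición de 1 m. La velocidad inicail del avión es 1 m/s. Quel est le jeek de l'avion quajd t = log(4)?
En utilisant j(t) = exp(t) et en substituant t = log(4), nous trouvons j = 4.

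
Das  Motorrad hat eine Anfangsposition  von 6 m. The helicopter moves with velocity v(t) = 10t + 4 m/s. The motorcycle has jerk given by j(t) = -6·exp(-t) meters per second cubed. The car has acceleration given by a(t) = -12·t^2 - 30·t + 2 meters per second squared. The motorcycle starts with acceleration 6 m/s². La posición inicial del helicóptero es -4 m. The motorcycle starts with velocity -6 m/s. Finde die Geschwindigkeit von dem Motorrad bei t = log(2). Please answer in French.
En partant du jerk j(t) = -6·exp(-t), nous prenons 2 primitives. L'intégrale du jerk, avec a(0) = 6, donne l'accélération: a(t) = 6·exp(-t). En intégrant l'accélération et en utilisant la condition initiale v(0) = -6, nous obtenons v(t) = -6·exp(-t). Nous avons la vitesse v(t) = -6·exp(-t). En substituant t = log(2): v(log(2)) = -3.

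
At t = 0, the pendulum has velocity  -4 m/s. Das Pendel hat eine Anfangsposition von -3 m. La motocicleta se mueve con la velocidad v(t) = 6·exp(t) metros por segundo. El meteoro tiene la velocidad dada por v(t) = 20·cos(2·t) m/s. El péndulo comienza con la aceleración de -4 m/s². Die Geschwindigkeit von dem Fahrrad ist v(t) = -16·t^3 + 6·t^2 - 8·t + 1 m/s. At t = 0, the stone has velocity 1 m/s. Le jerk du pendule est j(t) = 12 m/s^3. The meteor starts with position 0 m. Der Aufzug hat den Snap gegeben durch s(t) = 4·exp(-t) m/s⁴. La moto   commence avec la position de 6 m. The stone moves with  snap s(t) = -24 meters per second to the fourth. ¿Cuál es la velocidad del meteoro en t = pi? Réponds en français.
De l'équation de la vitesse v(t) = 20·cos(2·t), nous substituons t = pi pour obtenir v = 20.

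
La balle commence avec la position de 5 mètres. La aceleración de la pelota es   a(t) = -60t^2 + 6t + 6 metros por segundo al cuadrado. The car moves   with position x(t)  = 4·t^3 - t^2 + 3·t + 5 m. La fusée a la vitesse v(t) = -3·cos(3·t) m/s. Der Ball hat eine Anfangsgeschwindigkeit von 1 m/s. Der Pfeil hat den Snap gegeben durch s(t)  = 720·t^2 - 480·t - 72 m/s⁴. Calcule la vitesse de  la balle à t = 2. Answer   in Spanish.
Para resolver esto, necesitamos tomar 1 antiderivada de nuestra ecuación de la aceleración a(t) = -60·t^2 + 6·t + 6. La antiderivada de la aceleración es la velocidad. Usando v(0) = 1, obtenemos v(t) = -20·t^3 + 3·t^2 + 6·t + 1. Usando v(t) = -20·t^3 + 3·t^2 + 6·t + 1 y sustituyendo t = 2, encontramos v = -135.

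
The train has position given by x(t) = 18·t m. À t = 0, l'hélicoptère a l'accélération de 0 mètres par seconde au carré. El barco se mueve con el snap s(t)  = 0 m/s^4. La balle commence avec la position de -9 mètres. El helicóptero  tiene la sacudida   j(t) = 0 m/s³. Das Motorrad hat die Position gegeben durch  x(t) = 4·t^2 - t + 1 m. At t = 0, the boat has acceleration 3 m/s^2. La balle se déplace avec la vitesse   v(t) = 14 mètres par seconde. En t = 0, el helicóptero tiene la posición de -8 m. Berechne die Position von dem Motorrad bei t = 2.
Aus der Gleichung für die Position x(t) = 4·t^2 - t + 1, setzen wir t = 2 ein und erhalten x = 15.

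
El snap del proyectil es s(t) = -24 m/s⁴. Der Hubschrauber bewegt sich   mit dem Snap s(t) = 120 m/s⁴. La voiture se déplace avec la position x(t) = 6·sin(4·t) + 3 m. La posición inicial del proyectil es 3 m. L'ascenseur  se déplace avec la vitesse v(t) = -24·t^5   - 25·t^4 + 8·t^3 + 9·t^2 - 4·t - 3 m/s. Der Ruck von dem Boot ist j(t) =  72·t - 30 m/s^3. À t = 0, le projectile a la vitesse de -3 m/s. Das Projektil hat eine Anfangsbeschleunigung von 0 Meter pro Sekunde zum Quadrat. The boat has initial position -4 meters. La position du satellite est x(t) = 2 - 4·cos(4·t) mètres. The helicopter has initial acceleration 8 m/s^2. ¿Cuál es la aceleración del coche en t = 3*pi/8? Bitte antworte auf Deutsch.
Ausgehend von der Position x(t) = 6·sin(4·t) + 3, nehmen wir 2 Ableitungen. Die Ableitung von der Position ergibt die Geschwindigkeit: v(t) = 24·cos(4·t). Durch Ableiten von der Geschwindigkeit erhalten wir die Beschleunigung: a(t) = -96·sin(4·t). Aus der Gleichung für die Beschleunigung a(t) = -96·sin(4·t), setzen wir t = 3*pi/8 ein und erhalten a = 96.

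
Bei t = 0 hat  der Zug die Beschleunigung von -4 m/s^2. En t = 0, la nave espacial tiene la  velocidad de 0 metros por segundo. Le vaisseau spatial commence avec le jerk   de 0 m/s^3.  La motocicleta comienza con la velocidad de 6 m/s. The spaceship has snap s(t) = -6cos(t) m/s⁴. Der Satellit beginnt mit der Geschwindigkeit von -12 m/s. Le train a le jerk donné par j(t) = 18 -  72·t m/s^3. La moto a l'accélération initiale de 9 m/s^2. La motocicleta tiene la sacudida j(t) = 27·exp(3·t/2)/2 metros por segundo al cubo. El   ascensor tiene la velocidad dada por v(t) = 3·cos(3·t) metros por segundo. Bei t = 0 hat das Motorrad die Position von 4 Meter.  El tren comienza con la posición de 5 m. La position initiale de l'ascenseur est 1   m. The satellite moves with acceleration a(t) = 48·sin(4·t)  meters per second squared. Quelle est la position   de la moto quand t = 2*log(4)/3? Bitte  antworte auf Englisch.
Starting from jerk j(t) = 27·exp(3·t/2)/2, we take 3 antiderivatives. Integrating jerk and using the initial condition a(0) = 9, we get a(t) = 9·exp(3·t/2). Taking ∫a(t)dt and applying v(0) = 6, we find v(t) = 6·exp(3·t/2). Integrating velocity and using the initial condition x(0) = 4, we get x(t) = 4·exp(3·t/2). From the given position equation x(t) = 4·exp(3·t/2), we substitute t = 2*log(4)/3 to get x = 16.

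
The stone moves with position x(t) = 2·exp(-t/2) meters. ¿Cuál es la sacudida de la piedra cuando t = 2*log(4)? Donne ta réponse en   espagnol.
Para resolver esto, necesitamos tomar 3 derivadas de nuestra ecuación de la posición x(t) = 2·exp(-t/2). Tomando d/dt de x(t), encontramos v(t) = -exp(-t/2). La derivada de la velocidad da la aceleración: a(t) = exp(-t/2)/2. La derivada de la aceleración da la sacudida: j(t) = -exp(-t/2)/4. De la ecuación de la sacudida j(t) = -exp(-t/2)/4, sustituimos t = 2*log(4) para obtener j = -1/16.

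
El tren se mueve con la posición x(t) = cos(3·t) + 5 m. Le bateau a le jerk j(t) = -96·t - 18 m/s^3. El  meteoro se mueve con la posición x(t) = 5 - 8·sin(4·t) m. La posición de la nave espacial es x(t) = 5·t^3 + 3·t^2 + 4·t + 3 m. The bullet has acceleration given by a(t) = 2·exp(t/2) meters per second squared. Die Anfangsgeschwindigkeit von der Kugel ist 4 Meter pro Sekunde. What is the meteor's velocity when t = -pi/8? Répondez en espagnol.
Debemos derivar nuestra ecuación de la posición x(t) = 5 - 8·sin(4·t) 1 vez. Derivando la posición, obtenemos la velocidad: v(t) = -32·cos(4·t). Usando v(t) = -32·cos(4·t) y sustituyendo t = -pi/8, encontramos v = 0.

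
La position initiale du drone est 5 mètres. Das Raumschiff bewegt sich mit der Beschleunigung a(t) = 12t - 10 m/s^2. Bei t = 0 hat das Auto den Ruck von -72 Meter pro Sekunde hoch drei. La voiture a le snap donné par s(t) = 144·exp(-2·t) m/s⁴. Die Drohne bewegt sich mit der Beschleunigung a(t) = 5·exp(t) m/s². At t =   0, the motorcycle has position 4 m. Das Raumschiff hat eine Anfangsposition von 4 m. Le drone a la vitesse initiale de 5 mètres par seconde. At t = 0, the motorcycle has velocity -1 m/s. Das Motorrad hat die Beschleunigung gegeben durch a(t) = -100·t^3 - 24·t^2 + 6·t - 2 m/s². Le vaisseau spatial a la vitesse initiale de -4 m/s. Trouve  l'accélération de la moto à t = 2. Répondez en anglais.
From the given acceleration equation a(t) = -100·t^3 - 24·t^2 + 6·t - 2, we substitute t = 2 to get a = -886.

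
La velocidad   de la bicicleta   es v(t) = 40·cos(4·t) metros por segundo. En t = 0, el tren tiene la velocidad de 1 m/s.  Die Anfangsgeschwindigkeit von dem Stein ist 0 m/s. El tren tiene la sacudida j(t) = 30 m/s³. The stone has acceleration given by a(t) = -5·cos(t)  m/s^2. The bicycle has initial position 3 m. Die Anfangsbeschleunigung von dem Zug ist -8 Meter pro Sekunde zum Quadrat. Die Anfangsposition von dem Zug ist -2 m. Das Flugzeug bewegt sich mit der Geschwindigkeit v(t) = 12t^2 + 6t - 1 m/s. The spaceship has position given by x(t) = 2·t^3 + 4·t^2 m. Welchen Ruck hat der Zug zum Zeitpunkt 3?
Aus der Gleichung für den Ruck j(t) = 30, setzen wir t = 3 ein und erhalten j = 30.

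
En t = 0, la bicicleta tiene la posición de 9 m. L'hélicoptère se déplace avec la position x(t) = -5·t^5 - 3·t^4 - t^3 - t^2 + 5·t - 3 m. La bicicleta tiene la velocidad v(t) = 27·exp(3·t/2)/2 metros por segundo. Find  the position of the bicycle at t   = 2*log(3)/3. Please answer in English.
We need to integrate our velocity equation v(t) = 27·exp(3·t/2)/2 1 time. Integrating velocity and using the initial condition x(0) = 9, we get x(t) = 9·exp(3·t/2). We have position x(t) = 9·exp(3·t/2). Substituting t = 2*log(3)/3: x(2*log(3)/3) = 27.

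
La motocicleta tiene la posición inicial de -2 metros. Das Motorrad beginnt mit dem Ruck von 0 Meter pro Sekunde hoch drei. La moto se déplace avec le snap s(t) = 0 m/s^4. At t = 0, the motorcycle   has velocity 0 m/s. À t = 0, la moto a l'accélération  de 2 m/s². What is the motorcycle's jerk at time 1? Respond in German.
Ausgehend von dem Snap s(t) = 0, nehmen wir 1 Integral. Durch Integration von dem Snap und Verwendung der Anfangsbedingung j(0) = 0, erhalten wir j(t) = 0. Mit j(t) = 0 und Einsetzen von t = 1, finden wir j = 0.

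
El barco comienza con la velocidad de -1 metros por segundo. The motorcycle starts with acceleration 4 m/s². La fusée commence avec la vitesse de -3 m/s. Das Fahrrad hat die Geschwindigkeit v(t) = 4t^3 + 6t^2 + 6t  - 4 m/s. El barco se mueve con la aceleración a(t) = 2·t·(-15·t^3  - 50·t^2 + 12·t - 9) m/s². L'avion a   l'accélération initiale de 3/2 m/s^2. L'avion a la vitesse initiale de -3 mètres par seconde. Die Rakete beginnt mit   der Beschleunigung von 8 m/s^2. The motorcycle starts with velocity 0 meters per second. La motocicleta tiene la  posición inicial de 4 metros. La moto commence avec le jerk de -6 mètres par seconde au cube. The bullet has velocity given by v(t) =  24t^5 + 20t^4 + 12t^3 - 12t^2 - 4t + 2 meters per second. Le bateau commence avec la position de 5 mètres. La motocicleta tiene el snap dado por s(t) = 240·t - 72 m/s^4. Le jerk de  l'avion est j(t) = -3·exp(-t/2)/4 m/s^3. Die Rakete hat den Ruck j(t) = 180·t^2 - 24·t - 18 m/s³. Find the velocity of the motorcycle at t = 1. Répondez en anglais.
We must find the integral of our snap equation s(t) = 240·t - 72 3 times. Finding the antiderivative of s(t) and using j(0) = -6: j(t) = 120·t^2 - 72·t - 6. Finding the integral of j(t) and using a(0) = 4: a(t) = 40·t^3 - 36·t^2 - 6·t + 4. The antiderivative of acceleration is velocity. Using v(0) = 0, we get v(t) = t·(10·t^3 - 12·t^2 - 3·t + 4). From the given velocity equation v(t) = t·(10·t^3 - 12·t^2 - 3·t + 4), we substitute t = 1 to get v = -1.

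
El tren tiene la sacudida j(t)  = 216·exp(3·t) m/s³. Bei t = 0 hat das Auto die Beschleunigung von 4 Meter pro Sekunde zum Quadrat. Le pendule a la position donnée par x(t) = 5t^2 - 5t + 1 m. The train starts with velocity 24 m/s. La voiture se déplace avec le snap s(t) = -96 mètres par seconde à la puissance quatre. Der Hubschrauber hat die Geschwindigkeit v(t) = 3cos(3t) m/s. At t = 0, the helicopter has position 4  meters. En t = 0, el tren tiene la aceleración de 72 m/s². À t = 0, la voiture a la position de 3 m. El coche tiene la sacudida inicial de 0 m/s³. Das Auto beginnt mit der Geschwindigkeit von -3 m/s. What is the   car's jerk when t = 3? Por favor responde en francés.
Nous devons intégrer notre équation du snap s(t) = -96 1 fois. En intégrant le snap et en utilisant la condition initiale j(0) = 0, nous obtenons j(t) = -96·t. En utilisant j(t) = -96·t et en substituant t = 3, nous trouvons j = -288.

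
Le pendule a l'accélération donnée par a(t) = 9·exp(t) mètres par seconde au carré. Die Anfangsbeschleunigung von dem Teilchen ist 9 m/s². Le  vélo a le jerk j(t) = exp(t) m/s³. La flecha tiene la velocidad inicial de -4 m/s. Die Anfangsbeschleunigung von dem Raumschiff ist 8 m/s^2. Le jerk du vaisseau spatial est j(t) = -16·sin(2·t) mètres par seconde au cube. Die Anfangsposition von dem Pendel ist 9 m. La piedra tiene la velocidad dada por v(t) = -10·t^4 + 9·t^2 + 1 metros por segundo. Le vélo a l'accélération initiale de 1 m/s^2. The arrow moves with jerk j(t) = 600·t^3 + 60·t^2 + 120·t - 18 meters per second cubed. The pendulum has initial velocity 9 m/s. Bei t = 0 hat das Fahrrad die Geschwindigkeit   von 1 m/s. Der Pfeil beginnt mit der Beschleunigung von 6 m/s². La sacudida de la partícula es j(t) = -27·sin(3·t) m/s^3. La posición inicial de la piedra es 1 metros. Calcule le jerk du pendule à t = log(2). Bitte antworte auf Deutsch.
Ausgehend von der Beschleunigung a(t) = 9·exp(t), nehmen wir 1 Ableitung. Mit d/dt von a(t) finden wir j(t) = 9·exp(t). Wir haben den Ruck j(t) = 9·exp(t). Durch Einsetzen von t = log(2): j(log(2)) = 18.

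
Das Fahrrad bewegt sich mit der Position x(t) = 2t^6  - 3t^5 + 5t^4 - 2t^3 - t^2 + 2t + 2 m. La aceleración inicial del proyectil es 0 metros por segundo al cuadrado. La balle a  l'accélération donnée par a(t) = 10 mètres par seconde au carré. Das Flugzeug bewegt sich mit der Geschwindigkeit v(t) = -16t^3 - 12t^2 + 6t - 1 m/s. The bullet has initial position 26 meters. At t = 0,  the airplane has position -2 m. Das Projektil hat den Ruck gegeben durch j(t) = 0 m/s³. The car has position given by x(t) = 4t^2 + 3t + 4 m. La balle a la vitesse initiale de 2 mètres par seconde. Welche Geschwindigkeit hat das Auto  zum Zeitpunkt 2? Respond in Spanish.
Para resolver esto, necesitamos tomar 1 derivada de nuestra ecuación de la posición x(t) = 4·t^2 + 3·t + 4. Tomando d/dt de x(t), encontramos v(t) = 8·t + 3. Usando v(t) = 8·t + 3 y sustituyendo t = 2, encontramos v = 19.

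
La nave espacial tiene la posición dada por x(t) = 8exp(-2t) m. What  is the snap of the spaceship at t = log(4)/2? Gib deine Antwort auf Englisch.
Starting from position x(t) = 8·exp(-2·t), we take 4 derivatives. Taking d/dt of x(t), we find v(t) = -16·exp(-2·t). The derivative of velocity gives acceleration: a(t) = 32·exp(-2·t). The derivative of acceleration gives jerk: j(t) = -64·exp(-2·t). The derivative of jerk gives snap: s(t) = 128·exp(-2·t). From the given snap equation s(t) = 128·exp(-2·t), we substitute t = log(4)/2 to get s = 32.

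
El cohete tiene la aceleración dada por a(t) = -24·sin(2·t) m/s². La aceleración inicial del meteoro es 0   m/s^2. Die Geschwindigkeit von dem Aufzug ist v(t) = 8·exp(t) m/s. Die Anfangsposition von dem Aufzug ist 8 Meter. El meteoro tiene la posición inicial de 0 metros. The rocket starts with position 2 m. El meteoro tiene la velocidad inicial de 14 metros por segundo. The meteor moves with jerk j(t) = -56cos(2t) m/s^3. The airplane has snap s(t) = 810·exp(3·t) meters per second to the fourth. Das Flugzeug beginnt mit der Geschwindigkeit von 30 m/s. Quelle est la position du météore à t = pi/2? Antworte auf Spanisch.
Partiendo de la sacudida j(t) = -56·cos(2·t), tomamos 3 integrales. La integral de la sacudida, con a(0) = 0, da la aceleración: a(t) = -28·sin(2·t). La antiderivada de la aceleración es la velocidad. Usando v(0) = 14, obtenemos v(t) = 14·cos(2·t). Integrando la velocidad y usando la condición inicial x(0) = 0, obtenemos x(t) = 7·sin(2·t). Tenemos la posición x(t) = 7·sin(2·t). Sustituyendo t = pi/2: x(pi/2) = 0.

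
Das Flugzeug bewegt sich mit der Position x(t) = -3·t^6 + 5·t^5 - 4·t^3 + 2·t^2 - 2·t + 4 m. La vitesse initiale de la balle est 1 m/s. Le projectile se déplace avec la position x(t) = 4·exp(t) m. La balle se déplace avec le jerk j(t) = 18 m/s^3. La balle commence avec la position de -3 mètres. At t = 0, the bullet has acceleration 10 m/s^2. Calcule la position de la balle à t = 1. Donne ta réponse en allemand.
Wir müssen die Stammfunktion unserer Gleichung für den Ruck j(t) = 18 3-mal finden. Das Integral von dem Ruck, mit a(0) = 10, ergibt die Beschleunigung: a(t) = 18·t + 10. Mit ∫a(t)dt und Anwendung von v(0) = 1, finden wir v(t) = 9·t^2 + 10·t + 1. Die Stammfunktion von der Geschwindigkeit ist die Position. Mit x(0) = -3 erhalten wir x(t) = 3·t^3 + 5·t^2 + t - 3. Aus der Gleichung für die Position x(t) = 3·t^3 + 5·t^2 + t - 3, setzen wir t = 1 ein und erhalten x = 6.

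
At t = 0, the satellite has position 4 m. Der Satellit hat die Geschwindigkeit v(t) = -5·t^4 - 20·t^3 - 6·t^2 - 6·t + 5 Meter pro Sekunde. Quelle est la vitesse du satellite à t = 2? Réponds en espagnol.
Usando v(t) = -5·t^4 - 20·t^3 - 6·t^2 - 6·t + 5 y sustituyendo t = 2, encontramos v = -271.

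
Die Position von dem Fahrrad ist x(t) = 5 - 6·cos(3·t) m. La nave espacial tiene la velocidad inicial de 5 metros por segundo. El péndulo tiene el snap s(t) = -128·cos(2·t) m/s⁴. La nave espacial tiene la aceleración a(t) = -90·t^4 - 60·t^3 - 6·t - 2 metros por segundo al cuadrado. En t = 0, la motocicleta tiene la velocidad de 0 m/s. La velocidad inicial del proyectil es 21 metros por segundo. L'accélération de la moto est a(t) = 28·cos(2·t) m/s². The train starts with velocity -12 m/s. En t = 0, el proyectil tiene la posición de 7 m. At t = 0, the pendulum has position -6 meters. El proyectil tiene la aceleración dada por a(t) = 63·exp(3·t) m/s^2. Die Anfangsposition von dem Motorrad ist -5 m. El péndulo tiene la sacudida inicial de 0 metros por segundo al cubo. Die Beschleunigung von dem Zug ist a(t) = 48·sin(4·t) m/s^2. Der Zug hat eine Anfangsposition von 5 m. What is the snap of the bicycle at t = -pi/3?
To solve this, we need to take 4 derivatives of our position equation x(t) = 5 - 6·cos(3·t). Differentiating position, we get velocity: v(t) = 18·sin(3·t). Differentiating velocity, we get acceleration: a(t) = 54·cos(3·t). Taking d/dt of a(t), we find j(t) = -162·sin(3·t). Taking d/dt of j(t), we find s(t) = -486·cos(3·t). We have snap s(t) = -486·cos(3·t). Substituting t = -pi/3: s(-pi/3) = 486.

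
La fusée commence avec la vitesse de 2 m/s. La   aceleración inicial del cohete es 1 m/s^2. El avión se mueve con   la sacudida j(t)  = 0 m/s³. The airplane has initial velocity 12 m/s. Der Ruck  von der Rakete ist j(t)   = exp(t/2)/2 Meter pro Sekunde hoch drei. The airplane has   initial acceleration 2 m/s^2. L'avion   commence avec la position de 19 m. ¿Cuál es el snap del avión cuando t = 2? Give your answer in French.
En partant du jerk j(t) = 0, nous prenons 1 dérivée. La dérivée du jerk donne le snap: s(t) = 0. Nous avons le snap s(t) = 0. En substituant t = 2: s(2) = 0.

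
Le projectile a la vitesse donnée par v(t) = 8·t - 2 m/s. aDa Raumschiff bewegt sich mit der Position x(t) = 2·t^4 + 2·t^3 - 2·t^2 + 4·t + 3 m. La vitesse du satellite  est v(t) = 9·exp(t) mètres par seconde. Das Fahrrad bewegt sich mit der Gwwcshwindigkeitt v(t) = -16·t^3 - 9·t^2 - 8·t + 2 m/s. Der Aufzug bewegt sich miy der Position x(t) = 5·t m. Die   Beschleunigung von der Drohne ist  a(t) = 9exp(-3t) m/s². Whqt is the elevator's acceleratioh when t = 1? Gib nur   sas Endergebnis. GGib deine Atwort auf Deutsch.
Die Antwort ist 0.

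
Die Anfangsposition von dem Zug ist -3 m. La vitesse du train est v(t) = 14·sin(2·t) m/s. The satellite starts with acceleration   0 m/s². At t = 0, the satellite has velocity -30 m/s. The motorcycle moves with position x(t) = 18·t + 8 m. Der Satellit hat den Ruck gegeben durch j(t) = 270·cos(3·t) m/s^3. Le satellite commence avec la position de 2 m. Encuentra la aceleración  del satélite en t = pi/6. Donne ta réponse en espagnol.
Debemos encontrar la integral de nuestra ecuación de la sacudida j(t) = 270·cos(3·t) 1 vez. Tomando ∫j(t)dt y aplicando a(0) = 0, encontramos a(t) = 90·sin(3·t). Tenemos la aceleración a(t) = 90·sin(3·t). Sustituyendo t = pi/6: a(pi/6) = 90.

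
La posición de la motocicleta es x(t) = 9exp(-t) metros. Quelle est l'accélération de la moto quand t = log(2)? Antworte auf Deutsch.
Um dies zu lösen, müssen wir 2 Ableitungen unserer Gleichung für die Position x(t) = 9·exp(-t) nehmen. Durch Ableiten von der Position erhalten wir die Geschwindigkeit: v(t) = -9·exp(-t). Die Ableitung von der Geschwindigkeit ergibt die Beschleunigung: a(t) = 9·exp(-t). Mit a(t) = 9·exp(-t) und Einsetzen von t = log(2), finden wir a = 9/2.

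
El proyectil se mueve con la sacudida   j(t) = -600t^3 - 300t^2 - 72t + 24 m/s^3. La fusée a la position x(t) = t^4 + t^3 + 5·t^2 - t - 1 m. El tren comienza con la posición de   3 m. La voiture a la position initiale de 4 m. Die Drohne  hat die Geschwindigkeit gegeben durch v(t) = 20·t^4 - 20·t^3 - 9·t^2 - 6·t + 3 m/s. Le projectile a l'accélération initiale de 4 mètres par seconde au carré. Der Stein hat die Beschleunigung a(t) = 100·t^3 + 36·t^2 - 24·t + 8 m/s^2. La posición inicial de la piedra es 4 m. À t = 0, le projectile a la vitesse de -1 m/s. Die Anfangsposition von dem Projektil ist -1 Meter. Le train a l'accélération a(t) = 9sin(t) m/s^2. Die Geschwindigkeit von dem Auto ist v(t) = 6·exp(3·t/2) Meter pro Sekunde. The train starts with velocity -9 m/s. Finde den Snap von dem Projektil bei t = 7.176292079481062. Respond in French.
En partant du jerk j(t) = -600·t^3 - 300·t^2 - 72·t + 24, nous prenons 1 dérivée. La dérivée du jerk donne le snap: s(t) = -1800·t^2 - 600·t - 72. En utilisant s(t) = -1800·t^2 - 600·t - 72 et en substituant t = 7.176292079481062, nous trouvons s = -97076.2776657294.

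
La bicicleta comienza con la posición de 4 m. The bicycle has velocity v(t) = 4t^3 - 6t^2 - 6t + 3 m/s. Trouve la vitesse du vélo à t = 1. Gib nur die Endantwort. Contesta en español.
La velocidad en t = 1 es v = -5.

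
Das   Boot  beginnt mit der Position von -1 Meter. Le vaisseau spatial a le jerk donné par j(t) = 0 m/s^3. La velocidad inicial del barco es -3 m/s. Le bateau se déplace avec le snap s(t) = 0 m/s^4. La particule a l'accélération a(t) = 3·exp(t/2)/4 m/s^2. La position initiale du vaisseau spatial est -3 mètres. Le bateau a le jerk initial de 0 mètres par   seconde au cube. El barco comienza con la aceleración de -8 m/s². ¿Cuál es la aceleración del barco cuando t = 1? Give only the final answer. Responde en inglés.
a(1) = -8.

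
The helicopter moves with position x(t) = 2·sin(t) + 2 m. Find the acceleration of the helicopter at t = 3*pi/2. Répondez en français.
En partant de la position x(t) = 2·sin(t) + 2, nous prenons 2 dérivées. En prenant d/dt de x(t), nous trouvons v(t) = 2·cos(t). La dérivée de la vitesse donne l'accélération: a(t) = -2·sin(t). Nous avons l'accélération a(t) = -2·sin(t). En substituant t = 3*pi/2: a(3*pi/2) = 2.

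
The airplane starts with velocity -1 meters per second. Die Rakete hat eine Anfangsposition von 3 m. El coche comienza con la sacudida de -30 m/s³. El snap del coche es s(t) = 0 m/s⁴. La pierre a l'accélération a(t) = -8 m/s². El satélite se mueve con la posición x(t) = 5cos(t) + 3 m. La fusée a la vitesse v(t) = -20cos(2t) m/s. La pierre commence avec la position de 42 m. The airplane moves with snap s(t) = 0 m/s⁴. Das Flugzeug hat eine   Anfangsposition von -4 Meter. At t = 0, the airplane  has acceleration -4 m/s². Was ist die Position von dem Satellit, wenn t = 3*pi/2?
Mit x(t) = 5·cos(t) + 3 und Einsetzen von t = 3*pi/2, finden wir x = 3.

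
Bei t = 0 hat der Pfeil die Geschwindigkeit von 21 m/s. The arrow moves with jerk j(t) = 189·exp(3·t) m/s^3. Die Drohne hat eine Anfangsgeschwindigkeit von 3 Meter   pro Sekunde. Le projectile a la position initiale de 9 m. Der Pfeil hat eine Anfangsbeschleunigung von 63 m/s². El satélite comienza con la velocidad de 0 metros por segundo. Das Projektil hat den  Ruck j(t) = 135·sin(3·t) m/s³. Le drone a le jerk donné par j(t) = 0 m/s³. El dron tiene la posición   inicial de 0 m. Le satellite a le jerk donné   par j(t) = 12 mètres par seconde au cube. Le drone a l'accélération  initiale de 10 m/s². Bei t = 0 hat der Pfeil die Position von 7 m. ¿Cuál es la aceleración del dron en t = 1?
Partiendo de la sacudida j(t) = 0, tomamos 1 integral. Tomando ∫j(t)dt y aplicando a(0) = 10, encontramos a(t) = 10. Tenemos la aceleración a(t) = 10. Sustituyendo t = 1: a(1) = 10.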